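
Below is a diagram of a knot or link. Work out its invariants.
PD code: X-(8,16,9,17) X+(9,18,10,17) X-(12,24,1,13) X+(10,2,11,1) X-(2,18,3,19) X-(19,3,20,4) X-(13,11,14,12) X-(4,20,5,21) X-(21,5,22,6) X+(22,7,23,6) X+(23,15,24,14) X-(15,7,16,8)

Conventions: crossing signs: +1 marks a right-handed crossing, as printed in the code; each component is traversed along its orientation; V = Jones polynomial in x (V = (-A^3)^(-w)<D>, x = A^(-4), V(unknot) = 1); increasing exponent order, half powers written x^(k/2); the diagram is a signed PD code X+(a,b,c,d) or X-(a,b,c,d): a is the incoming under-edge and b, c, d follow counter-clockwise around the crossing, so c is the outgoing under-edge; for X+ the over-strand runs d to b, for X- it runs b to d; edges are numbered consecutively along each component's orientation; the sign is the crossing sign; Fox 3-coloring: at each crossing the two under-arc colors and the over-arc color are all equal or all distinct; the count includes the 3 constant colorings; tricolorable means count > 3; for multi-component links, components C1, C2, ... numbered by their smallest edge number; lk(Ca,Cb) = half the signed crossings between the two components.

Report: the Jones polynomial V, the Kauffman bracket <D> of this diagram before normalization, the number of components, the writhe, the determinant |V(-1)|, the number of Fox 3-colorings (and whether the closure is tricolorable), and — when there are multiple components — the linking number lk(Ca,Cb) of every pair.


Jones polynomial: V(x) = -x^(-15/2) + 2x^(-13/2) - 4x^(-11/2) + 4x^(-9/2) - 5x^(-7/2) + 4x^(-5/2) - 3x^(-3/2) + 2x^(-1/2) - x^(1/2)
<D> = -A^-14 + 2A^-10 - 3A^-6 + 4A^-2 - 5A^2 + 4A^6 - 4A^10 + 2A^14 - A^18; writhe -4
components 2, writhe -4 (12 crossings)
linking number lk(C1,C2) = -3
3-colorings: 3 of 3^12, det 26 — not tricolorable
note: span 8 respects span(V) <= c + mu - 1 = 13 for this 2-component diagram


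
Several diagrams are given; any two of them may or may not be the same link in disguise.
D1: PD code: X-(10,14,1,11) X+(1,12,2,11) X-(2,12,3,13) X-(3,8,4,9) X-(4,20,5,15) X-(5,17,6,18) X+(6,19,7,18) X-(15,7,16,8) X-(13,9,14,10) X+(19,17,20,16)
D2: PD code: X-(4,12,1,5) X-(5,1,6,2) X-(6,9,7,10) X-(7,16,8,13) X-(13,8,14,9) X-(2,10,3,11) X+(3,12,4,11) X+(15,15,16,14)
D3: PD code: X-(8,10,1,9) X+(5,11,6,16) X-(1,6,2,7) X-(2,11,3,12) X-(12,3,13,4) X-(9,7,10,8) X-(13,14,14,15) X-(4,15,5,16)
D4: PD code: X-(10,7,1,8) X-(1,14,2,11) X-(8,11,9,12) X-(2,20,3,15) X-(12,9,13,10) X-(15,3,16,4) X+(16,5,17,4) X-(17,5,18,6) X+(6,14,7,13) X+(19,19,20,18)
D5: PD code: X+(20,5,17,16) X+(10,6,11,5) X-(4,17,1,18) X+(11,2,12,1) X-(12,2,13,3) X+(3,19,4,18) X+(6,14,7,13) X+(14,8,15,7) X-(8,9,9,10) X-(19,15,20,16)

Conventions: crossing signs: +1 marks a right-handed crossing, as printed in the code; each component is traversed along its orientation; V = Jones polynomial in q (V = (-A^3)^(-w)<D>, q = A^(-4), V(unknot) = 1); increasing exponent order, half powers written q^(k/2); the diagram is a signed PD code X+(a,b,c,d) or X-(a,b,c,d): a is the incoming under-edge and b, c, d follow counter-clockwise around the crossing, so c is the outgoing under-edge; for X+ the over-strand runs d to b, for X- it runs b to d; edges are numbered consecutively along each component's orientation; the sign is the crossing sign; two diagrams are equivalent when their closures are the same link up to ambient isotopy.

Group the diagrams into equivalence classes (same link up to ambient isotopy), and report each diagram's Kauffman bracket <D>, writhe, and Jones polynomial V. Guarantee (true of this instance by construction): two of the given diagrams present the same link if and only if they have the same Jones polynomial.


grouping into links: {D1, D2, D3, D4} | {D5}
V(D1) = q^-5 + 2q^-3 + q^-1  (w -4, c 10, <D> = A^-8 + 2 + A^8)
D2 (bracket A^-8 + 2 + A^8; 8 crossings at w = -4): V = q^-5 + 2q^-3 + q^-1
D3 (bracket A^-14 + 2A^-6 + A^2; 8 crossings at w = -6): V = q^-5 + 2q^-3 + q^-1
V(D4) = q^-5 + 2q^-3 + q^-1  [10 crossings, <D> = A^-8 + 2 + A^8, w = -4]
D5 (bracket -A^-14 - A^-10 + A^-6 + 2A^-2 + 2A^2 + A^6; 10 crossings at w = +2): V = 1 + 2q + 2q^2 + q^3 - q^4 - q^5
why: 2 values of V(q) split the 5 diagrams


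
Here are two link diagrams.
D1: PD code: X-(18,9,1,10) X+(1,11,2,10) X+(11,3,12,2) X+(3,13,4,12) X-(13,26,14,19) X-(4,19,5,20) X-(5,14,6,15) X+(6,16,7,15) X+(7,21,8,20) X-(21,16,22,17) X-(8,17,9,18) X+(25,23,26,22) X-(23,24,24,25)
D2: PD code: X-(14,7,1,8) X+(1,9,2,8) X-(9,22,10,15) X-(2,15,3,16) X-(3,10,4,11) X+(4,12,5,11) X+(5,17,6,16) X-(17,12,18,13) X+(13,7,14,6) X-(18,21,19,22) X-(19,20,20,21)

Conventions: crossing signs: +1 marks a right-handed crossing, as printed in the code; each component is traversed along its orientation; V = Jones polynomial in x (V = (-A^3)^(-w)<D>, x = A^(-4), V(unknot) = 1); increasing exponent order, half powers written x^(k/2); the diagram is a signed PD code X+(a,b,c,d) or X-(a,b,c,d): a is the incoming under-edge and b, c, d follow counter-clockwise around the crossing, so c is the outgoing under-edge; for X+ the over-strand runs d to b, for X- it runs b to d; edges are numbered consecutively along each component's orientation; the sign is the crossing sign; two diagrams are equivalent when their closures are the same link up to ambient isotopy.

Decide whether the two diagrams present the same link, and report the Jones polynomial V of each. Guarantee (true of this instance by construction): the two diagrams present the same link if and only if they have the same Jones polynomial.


equivalent: yes
V(D1) = -x^(-5/2) - x^(-1/2)  (w -1, c 13, <D> = A^-1 + A^7)
D2 (bracket A^-7 + A; 11 crossings at w = -3): V = -x^(-5/2) - x^(-1/2)
why: one V(x) for all 2 diagrams — one class (guaranteed)


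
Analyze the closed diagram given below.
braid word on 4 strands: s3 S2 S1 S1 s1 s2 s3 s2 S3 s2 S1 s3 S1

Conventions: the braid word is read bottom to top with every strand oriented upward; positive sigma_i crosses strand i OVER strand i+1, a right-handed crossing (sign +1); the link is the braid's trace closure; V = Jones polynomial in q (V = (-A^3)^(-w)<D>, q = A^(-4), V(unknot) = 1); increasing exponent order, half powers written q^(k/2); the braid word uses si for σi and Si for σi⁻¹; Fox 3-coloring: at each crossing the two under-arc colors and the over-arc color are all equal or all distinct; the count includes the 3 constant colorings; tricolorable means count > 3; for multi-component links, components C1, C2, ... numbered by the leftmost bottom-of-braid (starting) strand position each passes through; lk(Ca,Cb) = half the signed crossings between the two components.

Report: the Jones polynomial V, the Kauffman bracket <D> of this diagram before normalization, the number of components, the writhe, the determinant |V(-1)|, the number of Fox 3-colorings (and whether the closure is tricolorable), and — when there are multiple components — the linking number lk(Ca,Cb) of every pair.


V = -q^-1 + 2 - q + 2q^2 - q^3 + q^4 - q^5
<D> = A^-17 - A^-13 + A^-9 - 2A^-5 + A^-1 - 2A^3 + A^7 (w = +1)
1 component over 13 crossings, w = +1
9 Fox colorings among 3^13, |V(-1)| = 9: tricolorable
why: det 9 = |V(-1)|; divisible by 3, so tricolorable


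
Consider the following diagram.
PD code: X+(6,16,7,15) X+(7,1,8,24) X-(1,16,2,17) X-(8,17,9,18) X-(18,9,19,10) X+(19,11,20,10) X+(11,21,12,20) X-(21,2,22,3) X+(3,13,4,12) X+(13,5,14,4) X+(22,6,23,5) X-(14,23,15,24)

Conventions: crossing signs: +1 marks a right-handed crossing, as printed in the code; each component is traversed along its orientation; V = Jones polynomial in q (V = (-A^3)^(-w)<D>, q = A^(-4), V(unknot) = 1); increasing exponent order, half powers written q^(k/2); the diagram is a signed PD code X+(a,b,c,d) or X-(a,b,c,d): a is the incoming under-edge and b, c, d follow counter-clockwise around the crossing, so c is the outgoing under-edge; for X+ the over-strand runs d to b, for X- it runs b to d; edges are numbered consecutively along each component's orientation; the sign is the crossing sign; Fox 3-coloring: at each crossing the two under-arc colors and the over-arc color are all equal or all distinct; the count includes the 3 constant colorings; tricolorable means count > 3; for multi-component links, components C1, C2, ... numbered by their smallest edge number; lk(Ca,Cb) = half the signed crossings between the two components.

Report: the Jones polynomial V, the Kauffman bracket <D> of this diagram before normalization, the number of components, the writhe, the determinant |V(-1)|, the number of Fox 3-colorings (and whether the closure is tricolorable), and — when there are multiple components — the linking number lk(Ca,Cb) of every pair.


Jones polynomial: V(q) = -q^-1 + 2 - q + 2q^2 - q^3 + q^4 - q^5
<D> = -A^-14 + A^-10 - A^-6 + 2A^-2 - A^2 + 2A^6 - A^10; writhe +2
components 1, writhe +2 (12 crossings)
3-colorings: 9 of 3^12, det 9 — tricolorable
note: V spans 6 powers of q: at least 6 crossings in any diagram


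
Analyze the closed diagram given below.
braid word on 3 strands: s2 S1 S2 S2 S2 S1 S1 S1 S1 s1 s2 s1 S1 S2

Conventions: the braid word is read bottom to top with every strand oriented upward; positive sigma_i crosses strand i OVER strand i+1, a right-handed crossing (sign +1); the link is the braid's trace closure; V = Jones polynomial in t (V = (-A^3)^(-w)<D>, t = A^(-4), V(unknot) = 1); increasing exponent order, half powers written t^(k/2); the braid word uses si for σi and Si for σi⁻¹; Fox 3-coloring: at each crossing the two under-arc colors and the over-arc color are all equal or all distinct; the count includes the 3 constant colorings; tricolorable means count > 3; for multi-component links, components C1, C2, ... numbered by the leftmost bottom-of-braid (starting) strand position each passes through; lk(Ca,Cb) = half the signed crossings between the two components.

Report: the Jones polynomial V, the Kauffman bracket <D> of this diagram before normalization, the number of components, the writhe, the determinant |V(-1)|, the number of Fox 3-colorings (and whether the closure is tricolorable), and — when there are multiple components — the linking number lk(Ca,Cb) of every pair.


V = -t^-9 + 2t^-8 - 3t^-7 + 3t^-6 - 3t^-5 + 3t^-4 - t^-3 + t^-2
<D> = A^-10 - A^-6 + 3A^-2 - 3A^2 + 3A^6 - 3A^10 + 2A^14 - A^18 (w = -6)
1 component over 14 crossings, w = -6
3 Fox colorings among 3^14, |V(-1)| = 17: not tricolorable
why: w = -6 (over 14 crossings) is diagram-only; (-A^3)^(6) removes it from V


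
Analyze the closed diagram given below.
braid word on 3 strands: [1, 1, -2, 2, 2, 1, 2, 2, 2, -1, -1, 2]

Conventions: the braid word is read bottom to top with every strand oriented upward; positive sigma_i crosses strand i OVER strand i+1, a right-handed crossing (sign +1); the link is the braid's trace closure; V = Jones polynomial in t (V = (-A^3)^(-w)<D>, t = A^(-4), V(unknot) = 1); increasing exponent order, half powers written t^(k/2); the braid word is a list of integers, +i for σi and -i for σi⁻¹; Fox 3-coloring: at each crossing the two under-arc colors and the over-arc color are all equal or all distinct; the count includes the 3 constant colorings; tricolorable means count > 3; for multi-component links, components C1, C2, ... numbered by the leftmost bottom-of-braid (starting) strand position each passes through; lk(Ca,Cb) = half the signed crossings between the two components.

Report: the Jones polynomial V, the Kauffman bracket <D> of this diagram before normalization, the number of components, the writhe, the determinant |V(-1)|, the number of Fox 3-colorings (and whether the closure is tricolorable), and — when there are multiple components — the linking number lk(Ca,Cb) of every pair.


Jones polynomial: V(t) = t^2 - t^3 + 2t^4 - 2t^5 + 3t^6 - 2t^7 + t^8 - t^9
<D> = -A^-18 + A^-14 - 2A^-10 + 3A^-6 - 2A^-2 + 2A^2 - A^6 + A^10; writhe +6
components 1, writhe +6 (12 crossings)
3-colorings: 3 of 3^12, det 13 — not tricolorable
note: the span of V is 7, forcing >= 7 crossings in any diagram


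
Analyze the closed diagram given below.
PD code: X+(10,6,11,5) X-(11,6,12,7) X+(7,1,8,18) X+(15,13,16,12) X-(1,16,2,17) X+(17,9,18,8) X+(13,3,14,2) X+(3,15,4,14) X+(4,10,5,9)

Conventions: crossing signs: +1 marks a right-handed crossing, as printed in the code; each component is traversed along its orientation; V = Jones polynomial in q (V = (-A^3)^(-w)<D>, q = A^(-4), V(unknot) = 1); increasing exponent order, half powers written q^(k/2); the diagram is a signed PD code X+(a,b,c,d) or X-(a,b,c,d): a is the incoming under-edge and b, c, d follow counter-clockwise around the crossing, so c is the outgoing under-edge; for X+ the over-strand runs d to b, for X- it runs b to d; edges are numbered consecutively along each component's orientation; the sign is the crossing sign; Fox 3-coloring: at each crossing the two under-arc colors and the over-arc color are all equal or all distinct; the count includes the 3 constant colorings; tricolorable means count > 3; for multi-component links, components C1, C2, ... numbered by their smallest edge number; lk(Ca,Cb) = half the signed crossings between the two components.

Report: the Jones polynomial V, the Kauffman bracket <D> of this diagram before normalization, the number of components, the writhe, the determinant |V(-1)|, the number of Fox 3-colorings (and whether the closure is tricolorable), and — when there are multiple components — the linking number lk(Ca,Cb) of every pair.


V = q - q^2 + 2q^3 - q^4 + q^5 - q^6
<D> = A^-9 - A^-5 + A^-1 - 2A^3 + A^7 - A^11 (w = +5)
1 component over 9 crossings, w = +5
3 Fox colorings among 3^9, |V(-1)| = 7: not tricolorable
why: the span of V is 5, forcing >= 5 crossings in any diagram


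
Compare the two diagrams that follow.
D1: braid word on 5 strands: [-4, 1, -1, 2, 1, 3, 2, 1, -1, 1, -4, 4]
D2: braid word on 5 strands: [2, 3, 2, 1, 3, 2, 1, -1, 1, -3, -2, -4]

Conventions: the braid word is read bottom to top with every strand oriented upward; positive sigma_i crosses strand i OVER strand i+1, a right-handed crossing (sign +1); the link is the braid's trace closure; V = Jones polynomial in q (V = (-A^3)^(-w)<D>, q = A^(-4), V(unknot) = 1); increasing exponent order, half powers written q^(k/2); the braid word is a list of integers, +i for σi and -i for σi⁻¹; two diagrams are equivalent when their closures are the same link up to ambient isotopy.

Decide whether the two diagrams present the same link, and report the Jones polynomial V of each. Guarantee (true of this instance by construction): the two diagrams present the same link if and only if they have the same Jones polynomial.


equivalent: yes
D1 (bracket -A^-4 + 1 + A^8; 12 crossings at w = +4): V = q + q^3 - q^4
V(D2) = q + q^3 - q^4  (w +4, c 12, <D> = -A^-4 + 1 + A^8)
key observation: Markov moves rewrite D1 (12 crossings) into D2 (12)


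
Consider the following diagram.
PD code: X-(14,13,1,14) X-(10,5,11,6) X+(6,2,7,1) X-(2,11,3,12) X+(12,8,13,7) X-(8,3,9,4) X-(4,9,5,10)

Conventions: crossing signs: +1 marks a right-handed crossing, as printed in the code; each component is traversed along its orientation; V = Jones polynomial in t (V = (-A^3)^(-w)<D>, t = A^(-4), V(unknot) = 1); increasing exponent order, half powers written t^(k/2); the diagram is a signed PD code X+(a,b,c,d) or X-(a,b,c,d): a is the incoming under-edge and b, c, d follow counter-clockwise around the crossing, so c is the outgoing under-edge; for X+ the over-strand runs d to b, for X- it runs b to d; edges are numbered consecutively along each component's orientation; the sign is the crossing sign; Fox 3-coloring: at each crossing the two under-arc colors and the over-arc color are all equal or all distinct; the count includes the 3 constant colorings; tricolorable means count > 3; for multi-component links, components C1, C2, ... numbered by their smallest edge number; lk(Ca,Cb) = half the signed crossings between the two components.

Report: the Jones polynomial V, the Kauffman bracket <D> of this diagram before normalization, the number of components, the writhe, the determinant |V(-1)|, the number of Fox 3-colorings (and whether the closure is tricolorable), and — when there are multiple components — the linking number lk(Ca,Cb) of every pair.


V(t) = t^-5 - 2t^-4 + 2t^-3 - 2t^-2 + 2t^-1 - 1 + t
bracket: -A^-13 + A^-9 - 2A^-5 + 2A^-1 - 2A^3 + 2A^7 - A^11, w = -3
1 component, writhe -3, over 7 crossings
det 11, colorings 3 of 3^7 — not tricolorable
observation: w = -3 shifts under R1 moves; the (-A^3)^(3) factor cancels that in V


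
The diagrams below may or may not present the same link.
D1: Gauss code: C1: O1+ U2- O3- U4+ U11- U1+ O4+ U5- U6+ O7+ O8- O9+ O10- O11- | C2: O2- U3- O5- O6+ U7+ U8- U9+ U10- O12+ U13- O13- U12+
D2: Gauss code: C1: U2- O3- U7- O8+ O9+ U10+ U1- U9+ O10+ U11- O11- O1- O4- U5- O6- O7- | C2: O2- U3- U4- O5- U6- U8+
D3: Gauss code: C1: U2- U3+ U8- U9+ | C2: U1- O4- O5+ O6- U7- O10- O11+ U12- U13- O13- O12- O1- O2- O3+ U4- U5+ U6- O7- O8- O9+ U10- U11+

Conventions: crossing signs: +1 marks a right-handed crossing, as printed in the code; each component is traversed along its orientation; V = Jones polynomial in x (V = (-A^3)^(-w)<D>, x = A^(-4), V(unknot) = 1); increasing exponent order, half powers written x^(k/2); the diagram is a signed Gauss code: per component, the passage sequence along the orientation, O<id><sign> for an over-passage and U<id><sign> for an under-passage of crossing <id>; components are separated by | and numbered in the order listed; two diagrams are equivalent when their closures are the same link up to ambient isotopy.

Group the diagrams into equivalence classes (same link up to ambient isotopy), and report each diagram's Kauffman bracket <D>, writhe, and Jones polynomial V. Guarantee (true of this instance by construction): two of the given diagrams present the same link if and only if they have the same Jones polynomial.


grouping into links: {D1} | {D2} | {D3}
V(D1) = -x^(-5/2) - x^(-1/2)  (w -1, c 13, <D> = A^-1 + A^7)
V(D2) = -x^(-15/2) + 2x^(-13/2) - 2x^(-11/2) + 2x^(-9/2) - 3x^(-7/2) + x^(-5/2) - x^(-3/2)  (w -5, c 11, <D> = A^-9 - A^-5 + 3A^-1 - 2A^3 + 2A^7 - 2A^11 + A^15)
V(D3) = x^(-9/2) - x^(-5/2) - x^(-3/2) - x^(-1/2)  [13 crossings, <D> = A^-13 + A^-9 + A^-5 - A^3, w = -5]
why: V(x) takes 3 values over 3 diagrams, fixing the grouping


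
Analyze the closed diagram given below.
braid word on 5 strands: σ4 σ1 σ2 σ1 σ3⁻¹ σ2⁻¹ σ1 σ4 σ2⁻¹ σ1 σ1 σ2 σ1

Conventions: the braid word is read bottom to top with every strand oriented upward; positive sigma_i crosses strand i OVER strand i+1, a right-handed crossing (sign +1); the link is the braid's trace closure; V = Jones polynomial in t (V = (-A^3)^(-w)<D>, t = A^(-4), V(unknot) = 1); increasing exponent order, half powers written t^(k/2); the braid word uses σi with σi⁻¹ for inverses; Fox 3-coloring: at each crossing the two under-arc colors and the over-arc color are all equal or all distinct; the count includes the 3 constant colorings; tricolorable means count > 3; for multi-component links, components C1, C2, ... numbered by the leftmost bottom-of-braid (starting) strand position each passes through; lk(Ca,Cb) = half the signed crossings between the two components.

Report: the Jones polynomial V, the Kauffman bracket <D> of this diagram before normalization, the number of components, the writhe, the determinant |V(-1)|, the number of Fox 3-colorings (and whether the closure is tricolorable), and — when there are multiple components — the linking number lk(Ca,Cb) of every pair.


V(t) = -t^(5/2) - 3t^(9/2) + 2t^(11/2) - 3t^(13/2) + 4t^(15/2) - 2t^(17/2) + 2t^(19/2) - t^(21/2)
bracket: A^-21 - 2A^-17 + 2A^-13 - 4A^-9 + 3A^-5 - 2A^-1 + 3A^3 + A^11, w = +7
2 components, writhe +7, over 13 crossings
lk(C1,C2) = +1
det 18, colorings 27 of 3^13 — tricolorable
observation: the 1 component pair carries total linking +1


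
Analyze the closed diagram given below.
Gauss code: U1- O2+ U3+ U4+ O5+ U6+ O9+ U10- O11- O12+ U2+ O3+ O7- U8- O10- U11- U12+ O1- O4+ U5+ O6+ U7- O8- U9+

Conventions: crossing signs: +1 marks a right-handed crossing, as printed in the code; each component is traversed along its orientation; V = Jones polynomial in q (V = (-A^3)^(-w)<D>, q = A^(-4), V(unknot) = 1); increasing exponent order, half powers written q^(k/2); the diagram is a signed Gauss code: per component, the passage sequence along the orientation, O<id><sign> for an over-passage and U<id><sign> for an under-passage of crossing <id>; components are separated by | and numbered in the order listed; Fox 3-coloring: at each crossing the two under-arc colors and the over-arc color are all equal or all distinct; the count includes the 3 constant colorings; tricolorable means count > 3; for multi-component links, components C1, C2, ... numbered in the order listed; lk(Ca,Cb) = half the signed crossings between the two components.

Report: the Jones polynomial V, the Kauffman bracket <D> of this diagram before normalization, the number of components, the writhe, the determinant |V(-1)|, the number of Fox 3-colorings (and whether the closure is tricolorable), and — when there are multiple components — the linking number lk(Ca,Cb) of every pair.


V(q) = -q^-2 + 2q^-1 - 3 + 5q - 4q^2 + 5q^3 - 4q^4 + 2q^5 - q^6
bracket: -A^-18 + 2A^-14 - 4A^-10 + 5A^-6 - 4A^-2 + 5A^2 - 3A^6 + 2A^10 - A^14, w = +2
1 component, writhe +2, over 12 crossings
det 27, colorings 9 of 3^12 — tricolorable
observation: w = +2 shifts under R1 moves; the (-A^3)^(-2) factor cancels that in V


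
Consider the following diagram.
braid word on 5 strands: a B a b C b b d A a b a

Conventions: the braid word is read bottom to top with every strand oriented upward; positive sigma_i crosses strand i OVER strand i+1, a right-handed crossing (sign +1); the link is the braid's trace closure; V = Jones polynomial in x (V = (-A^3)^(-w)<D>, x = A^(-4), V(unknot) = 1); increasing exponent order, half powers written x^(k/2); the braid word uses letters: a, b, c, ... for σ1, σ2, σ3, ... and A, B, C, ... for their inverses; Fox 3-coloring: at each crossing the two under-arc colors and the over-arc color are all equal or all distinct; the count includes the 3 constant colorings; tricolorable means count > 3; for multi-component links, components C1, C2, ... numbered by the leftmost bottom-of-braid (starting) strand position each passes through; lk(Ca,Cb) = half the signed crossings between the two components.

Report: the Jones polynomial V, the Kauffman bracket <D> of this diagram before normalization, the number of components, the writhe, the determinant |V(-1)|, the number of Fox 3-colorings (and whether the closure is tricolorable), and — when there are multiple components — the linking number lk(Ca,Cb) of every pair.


V(x) = x^2 - x^3 + 3x^4 - 3x^5 + 3x^6 - 3x^7 + 2x^8 - x^9
bracket: -A^-18 + 2A^-14 - 3A^-10 + 3A^-6 - 3A^-2 + 3A^2 - A^6 + A^10, w = +6
1 component, writhe +6, over 12 crossings
det 17, colorings 3 of 3^12 — not tricolorable
observation: the word shrinks to σ1 σ2⁻¹ σ1 σ2 σ3⁻¹ σ2 σ2 σ4 σ2 σ1 after cancelling


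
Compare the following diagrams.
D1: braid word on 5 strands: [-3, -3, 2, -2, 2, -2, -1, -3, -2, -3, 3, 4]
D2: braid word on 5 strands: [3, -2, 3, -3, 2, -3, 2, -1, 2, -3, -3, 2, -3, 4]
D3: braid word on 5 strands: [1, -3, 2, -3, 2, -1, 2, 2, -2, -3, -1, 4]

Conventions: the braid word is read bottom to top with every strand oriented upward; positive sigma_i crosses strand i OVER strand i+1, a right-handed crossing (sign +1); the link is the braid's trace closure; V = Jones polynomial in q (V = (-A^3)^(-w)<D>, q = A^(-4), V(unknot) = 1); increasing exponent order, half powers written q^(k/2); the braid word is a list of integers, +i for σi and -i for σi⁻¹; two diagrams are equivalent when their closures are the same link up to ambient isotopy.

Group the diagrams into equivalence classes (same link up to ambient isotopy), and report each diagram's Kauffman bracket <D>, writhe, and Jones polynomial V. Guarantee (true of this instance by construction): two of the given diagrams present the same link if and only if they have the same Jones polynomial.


grouping into links: {D1} | {D2, D3}
V(D1) = -q^-4 + q^-3 + q^-1  (w -4, c 12, <D> = A^-8 + 1 - A^4)
D2 (bracket -A^-12 + 2A^-8 - 2A^-4 + 3 - 2A^4 + 2A^8 - A^12; 14 crossings at w = 0): V = -q^-3 + 2q^-2 - 2q^-1 + 3 - 2q + 2q^2 - q^3
D3 (bracket -A^-12 + 2A^-8 - 2A^-4 + 3 - 2A^4 + 2A^8 - A^12; 12 crossings at w = 0): V = -q^-3 + 2q^-2 - 2q^-1 + 3 - 2q + 2q^2 - q^3
why: V(q) takes 2 values over 3 diagrams, fixing the grouping


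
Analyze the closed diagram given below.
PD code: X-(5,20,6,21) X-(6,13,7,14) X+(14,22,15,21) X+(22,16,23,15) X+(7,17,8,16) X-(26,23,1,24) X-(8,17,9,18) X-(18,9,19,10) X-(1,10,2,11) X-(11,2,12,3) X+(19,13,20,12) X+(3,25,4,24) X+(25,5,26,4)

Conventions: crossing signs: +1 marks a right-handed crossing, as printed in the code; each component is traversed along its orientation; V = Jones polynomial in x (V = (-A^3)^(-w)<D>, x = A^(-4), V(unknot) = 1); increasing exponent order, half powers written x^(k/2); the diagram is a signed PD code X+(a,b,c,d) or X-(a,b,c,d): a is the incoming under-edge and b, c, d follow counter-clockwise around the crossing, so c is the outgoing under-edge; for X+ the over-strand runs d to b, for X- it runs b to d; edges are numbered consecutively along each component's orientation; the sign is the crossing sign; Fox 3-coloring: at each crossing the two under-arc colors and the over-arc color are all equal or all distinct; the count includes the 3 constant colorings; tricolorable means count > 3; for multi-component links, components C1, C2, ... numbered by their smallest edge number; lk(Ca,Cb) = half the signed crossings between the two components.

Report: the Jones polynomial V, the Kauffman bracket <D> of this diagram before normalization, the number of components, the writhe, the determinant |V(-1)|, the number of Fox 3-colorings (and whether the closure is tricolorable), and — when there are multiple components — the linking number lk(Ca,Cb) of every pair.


V(x) = -x^-3 + 2x^-2 - 2x^-1 + 3 - 2x + 2x^2 - x^3
bracket: A^-15 - 2A^-11 + 2A^-7 - 3A^-3 + 2A - 2A^5 + A^9, w = -1
1 component, writhe -1, over 13 crossings
det 13, colorings 3 of 3^13 — not tricolorable
observation: det 13 = |V(-1)|; not divisible by 3, so not tricolorable


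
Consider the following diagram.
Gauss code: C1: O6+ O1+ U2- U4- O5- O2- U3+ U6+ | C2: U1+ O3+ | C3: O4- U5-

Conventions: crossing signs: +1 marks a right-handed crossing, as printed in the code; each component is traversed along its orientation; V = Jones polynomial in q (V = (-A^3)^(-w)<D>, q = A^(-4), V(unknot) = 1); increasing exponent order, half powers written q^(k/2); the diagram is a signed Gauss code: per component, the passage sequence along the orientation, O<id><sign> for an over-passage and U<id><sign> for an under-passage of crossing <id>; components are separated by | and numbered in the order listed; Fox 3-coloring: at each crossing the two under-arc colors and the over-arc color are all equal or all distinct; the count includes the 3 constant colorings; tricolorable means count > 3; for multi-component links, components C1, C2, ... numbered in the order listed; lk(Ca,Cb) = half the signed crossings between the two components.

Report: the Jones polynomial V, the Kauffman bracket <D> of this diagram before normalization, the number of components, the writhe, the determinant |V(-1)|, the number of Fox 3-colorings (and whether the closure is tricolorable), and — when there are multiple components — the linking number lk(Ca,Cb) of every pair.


V = q^-2 + 2 + q^2
<D> = A^-8 + 2 + A^8 (w = 0)
3 components over 6 crossings, w = 0
lk(C1,C2): +1
lk(C1,C3) = -1
linking number lk(C2,C3) = 0
3 Fox colorings among 3^6, |V(-1)| = 4: not tricolorable
why: det 4 = |V(-1)|; not divisible by 3, so not tricolorable


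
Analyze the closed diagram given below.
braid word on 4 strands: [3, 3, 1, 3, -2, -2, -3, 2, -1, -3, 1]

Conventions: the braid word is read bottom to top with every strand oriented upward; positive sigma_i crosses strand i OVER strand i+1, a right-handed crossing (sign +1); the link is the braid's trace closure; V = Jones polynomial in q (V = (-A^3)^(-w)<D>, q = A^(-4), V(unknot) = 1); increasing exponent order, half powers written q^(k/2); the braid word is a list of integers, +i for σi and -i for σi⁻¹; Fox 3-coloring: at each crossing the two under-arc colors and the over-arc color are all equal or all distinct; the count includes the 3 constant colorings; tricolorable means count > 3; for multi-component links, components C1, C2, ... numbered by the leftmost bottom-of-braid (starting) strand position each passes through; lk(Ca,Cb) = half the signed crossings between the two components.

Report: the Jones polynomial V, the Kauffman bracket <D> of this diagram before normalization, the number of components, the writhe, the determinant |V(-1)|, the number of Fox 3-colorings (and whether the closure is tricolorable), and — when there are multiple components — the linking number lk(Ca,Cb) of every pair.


V = q^-2 - q^-1 + 1 - q + q^2
<D> = -A^-5 + A^-1 - A^3 + A^7 - A^11 (w = +1)
1 component over 11 crossings, w = +1
3 Fox colorings among 3^11, |V(-1)| = 5: not tricolorable
why: V is palindromic (span 4, det 5): q -> 1/q fixes it; necessary, not sufficient, for amphichirality


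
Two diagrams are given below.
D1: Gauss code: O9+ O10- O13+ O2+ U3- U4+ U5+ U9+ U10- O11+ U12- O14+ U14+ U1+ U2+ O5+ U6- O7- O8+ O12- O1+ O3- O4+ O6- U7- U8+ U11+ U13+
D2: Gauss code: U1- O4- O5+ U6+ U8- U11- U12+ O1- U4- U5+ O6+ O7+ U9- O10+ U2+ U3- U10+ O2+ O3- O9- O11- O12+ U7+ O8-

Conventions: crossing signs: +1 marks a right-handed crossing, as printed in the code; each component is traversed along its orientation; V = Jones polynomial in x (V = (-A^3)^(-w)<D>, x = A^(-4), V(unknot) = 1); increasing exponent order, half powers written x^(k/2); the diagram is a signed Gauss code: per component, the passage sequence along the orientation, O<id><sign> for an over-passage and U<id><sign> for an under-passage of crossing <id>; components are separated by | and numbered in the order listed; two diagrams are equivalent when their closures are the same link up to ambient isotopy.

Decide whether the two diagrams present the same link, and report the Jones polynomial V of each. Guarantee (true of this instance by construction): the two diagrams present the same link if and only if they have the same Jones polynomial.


equivalent: no
V(D1) = x + x^3 - x^4  (w +4, c 14, <D> = -A^-4 + 1 + A^8)
V(D2) = 1  [12 crossings, <D> = 1, w = 0]
key observation: 2 classes among 2 diagrams; unequal V(x) rules out equality


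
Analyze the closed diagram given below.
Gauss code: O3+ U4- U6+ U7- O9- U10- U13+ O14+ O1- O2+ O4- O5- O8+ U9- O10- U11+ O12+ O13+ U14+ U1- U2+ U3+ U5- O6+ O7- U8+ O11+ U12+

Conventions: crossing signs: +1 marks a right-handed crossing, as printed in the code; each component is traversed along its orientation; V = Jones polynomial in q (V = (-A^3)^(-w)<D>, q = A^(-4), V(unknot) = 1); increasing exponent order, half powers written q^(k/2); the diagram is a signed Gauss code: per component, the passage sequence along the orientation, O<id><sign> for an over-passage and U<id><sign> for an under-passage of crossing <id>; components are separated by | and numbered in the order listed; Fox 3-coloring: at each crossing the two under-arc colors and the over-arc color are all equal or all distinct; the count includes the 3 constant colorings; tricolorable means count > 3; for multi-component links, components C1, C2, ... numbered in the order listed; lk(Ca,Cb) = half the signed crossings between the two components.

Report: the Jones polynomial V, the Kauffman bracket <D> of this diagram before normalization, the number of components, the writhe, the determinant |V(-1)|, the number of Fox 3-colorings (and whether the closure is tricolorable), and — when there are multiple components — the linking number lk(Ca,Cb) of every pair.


Jones polynomial: V(q) = -q^-1 + 2 - q + 2q^2 - q^3 + q^4 - q^5
<D> = -A^-14 + A^-10 - A^-6 + 2A^-2 - A^2 + 2A^6 - A^10; writhe +2
components 1, writhe +2 (14 crossings)
3-colorings: 9 of 3^14, det 9 — tricolorable
note: det 9 = |V(-1)|; divisible by 3, so tricolorable


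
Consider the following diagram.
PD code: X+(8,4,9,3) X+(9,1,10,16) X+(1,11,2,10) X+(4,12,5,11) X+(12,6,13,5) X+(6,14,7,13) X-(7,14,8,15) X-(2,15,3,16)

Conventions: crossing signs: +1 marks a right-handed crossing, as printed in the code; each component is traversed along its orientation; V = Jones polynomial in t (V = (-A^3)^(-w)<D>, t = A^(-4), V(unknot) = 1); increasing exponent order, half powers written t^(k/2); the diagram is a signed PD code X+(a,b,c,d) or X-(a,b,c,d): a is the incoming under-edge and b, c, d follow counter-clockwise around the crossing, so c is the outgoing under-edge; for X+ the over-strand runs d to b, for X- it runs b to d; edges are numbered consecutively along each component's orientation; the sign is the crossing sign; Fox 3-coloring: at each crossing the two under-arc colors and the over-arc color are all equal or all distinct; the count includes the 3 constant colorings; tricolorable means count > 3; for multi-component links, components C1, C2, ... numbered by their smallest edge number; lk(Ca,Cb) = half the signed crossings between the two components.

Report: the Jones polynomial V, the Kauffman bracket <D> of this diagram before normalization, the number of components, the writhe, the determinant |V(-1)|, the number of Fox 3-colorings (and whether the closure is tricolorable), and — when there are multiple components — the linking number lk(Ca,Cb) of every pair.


V = t - t^2 + 2t^3 - t^4 + t^5 - t^6
<D> = -A^-12 + A^-8 - A^-4 + 2 - A^4 + A^8 (w = +4)
1 component over 8 crossings, w = +4
3 Fox colorings among 3^8, |V(-1)| = 7: not tricolorable
why: the span of V is 5, forcing >= 5 crossings in any diagram


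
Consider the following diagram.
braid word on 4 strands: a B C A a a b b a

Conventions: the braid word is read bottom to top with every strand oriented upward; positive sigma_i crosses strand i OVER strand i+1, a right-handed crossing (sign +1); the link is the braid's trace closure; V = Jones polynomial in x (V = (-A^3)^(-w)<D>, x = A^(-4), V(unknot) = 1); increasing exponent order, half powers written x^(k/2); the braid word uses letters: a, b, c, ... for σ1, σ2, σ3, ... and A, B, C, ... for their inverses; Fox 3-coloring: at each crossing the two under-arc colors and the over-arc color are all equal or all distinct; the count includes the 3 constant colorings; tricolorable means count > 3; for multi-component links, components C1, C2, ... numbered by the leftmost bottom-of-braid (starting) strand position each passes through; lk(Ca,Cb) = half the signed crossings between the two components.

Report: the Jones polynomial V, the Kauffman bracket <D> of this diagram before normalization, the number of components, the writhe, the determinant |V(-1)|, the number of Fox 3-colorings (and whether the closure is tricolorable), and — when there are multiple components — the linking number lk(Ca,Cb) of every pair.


V(x) = x - x^2 + 2x^3 - x^4 + x^5 - x^6
bracket: A^-15 - A^-11 + A^-7 - 2A^-3 + A - A^5, w = +3
1 component, writhe +3, over 9 crossings
det 7, colorings 3 of 3^9 — not tricolorable
observation: |V(-1)| = 7: so not tricolorable, since 3 does not divide 7


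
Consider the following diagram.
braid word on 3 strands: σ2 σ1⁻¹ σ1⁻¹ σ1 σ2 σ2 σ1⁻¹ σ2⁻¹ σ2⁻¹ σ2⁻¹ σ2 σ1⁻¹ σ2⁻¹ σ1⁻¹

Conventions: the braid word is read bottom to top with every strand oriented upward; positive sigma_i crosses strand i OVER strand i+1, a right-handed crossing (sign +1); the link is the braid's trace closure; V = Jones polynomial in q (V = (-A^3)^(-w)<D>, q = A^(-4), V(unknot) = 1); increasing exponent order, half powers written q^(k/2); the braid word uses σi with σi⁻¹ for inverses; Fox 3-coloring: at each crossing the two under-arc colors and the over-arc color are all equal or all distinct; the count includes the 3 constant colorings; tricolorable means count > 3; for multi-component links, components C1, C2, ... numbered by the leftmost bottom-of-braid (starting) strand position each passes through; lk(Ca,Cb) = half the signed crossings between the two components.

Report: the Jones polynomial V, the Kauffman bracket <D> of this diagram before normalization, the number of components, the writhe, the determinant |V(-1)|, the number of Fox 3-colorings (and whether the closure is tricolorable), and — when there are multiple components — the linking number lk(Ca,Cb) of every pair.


V = q^-7 - 2q^-6 + 2q^-5 - 3q^-4 + 3q^-3 - 2q^-2 + 2q^-1
<D> = 2A^-8 - 2A^-4 + 3 - 3A^4 + 2A^8 - 2A^12 + A^16 (w = -4)
1 component over 14 crossings, w = -4
9 Fox colorings among 3^14, |V(-1)| = 15: tricolorable
why: w = -4 shifts under R1 moves; the (-A^3)^(4) factor cancels that in V


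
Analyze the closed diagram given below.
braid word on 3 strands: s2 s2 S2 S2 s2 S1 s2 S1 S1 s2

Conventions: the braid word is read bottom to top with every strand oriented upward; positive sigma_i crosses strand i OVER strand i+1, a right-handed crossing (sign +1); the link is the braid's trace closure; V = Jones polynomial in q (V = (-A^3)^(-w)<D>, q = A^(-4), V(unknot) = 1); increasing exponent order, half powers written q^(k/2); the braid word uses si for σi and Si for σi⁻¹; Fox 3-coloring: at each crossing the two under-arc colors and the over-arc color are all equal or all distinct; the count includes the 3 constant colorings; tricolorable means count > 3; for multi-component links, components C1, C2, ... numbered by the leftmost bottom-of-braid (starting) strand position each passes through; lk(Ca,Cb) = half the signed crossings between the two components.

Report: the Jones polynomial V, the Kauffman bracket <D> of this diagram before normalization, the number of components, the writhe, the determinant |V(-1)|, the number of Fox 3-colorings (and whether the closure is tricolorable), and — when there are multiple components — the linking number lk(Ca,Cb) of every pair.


V(q) = -q^-3 + 2q^-2 - 2q^-1 + 3 - 2q + 2q^2 - q^3
bracket: -A^-12 + 2A^-8 - 2A^-4 + 3 - 2A^4 + 2A^8 - A^12, w = 0
1 component, writhe 0, over 10 crossings
det 13, colorings 3 of 3^10 — not tricolorable
observation: V is palindromic (span 6, det 13): q -> 1/q fixes it; necessary, not sufficient, for amphichirality


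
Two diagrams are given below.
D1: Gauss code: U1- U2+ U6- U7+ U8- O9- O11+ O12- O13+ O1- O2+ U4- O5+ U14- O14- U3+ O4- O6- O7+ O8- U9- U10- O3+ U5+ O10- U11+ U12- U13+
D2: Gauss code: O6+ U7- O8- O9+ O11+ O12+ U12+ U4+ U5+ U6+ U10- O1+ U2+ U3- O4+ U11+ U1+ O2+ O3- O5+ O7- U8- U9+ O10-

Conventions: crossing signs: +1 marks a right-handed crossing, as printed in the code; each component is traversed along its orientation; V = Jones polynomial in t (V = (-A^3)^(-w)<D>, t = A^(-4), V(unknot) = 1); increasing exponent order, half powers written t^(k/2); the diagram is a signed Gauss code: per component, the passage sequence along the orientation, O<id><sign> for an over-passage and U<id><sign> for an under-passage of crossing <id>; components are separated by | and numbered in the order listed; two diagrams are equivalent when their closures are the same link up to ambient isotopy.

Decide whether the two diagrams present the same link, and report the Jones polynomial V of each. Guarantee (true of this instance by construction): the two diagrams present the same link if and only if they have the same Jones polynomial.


equivalent: no
V(D1) = t^-4 - t^-3 + t^-2 - 2t^-1 + 2 - t + t^2  (w -2, c 14, <D> = A^-14 - A^-10 + 2A^-6 - 2A^-2 + A^2 - A^6 + A^10)
V(D2) = t + t^3 - t^4  (w +4, c 12, <D> = -A^-4 + 1 + A^8)
why: 2 classes among 2 diagrams; unequal V(t) rules out equality


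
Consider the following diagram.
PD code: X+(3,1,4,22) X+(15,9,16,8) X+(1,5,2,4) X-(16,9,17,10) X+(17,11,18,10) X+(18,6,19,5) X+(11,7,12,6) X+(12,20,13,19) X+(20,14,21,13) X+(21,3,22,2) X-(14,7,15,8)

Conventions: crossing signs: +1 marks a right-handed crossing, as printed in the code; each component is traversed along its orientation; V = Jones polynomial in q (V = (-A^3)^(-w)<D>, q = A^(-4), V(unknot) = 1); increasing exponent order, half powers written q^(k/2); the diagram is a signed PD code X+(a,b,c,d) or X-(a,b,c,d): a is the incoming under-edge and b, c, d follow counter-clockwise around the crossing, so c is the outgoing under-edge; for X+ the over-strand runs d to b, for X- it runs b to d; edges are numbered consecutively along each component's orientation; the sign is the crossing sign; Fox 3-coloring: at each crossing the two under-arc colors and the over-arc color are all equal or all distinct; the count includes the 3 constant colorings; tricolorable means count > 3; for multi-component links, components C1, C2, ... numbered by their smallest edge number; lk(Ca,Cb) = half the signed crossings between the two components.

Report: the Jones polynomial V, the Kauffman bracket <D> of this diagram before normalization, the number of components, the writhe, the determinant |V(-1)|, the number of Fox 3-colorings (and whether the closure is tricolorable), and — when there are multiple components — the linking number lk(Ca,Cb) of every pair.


V = q^2 + 2q^4 - 2q^5 + q^6 - 2q^7 + q^8
<D> = -A^-11 + 2A^-7 - A^-3 + 2A - 2A^5 - A^13 (w = +7)
1 component over 11 crossings, w = +7
27 Fox colorings among 3^11, |V(-1)| = 9: tricolorable
why: w = +7 shifts under R1 moves; the (-A^3)^(-7) factor cancels that in V
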